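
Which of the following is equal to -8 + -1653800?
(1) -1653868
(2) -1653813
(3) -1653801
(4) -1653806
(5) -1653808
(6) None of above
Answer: 5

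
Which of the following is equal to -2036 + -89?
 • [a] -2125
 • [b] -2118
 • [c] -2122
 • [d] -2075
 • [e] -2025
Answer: a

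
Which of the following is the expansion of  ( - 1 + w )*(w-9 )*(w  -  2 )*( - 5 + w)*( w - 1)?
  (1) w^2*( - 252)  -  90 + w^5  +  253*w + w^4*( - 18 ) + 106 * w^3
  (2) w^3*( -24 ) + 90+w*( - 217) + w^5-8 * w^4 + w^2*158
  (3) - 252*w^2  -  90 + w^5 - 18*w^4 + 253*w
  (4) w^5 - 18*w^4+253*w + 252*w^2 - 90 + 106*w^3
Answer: 1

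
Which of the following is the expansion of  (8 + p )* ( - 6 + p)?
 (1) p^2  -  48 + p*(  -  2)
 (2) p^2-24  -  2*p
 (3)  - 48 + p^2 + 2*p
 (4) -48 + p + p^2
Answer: 3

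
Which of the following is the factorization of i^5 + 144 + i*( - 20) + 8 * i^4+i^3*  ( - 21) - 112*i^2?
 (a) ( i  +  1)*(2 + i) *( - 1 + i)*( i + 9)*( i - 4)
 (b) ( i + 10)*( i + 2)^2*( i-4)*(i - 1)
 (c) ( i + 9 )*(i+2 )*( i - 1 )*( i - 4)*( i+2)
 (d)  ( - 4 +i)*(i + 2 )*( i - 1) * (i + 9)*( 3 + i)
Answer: c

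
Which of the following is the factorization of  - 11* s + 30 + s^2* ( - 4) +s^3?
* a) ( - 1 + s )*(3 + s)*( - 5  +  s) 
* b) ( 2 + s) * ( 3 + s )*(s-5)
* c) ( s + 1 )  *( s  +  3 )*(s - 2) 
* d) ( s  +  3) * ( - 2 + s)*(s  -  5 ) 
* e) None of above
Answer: d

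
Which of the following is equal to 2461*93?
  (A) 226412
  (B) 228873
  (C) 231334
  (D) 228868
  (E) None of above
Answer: B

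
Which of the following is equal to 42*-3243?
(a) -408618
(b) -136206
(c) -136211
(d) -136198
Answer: b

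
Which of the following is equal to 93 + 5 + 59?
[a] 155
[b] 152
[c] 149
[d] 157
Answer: d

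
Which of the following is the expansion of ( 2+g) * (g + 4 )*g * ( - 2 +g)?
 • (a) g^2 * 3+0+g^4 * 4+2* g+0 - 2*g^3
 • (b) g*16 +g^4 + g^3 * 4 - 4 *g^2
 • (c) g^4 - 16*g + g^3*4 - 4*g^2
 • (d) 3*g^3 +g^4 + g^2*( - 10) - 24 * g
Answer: c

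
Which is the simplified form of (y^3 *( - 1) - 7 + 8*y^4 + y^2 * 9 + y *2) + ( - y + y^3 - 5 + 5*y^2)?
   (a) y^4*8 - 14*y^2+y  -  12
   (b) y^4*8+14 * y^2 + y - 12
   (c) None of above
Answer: b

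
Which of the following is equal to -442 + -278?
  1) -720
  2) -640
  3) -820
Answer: 1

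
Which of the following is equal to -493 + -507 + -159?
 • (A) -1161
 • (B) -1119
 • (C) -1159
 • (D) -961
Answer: C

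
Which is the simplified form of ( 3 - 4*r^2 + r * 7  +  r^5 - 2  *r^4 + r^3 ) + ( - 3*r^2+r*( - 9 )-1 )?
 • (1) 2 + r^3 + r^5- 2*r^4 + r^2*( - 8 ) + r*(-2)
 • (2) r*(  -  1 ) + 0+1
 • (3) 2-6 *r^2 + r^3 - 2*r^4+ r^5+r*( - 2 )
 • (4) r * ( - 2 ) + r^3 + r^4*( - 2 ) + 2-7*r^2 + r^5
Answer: 4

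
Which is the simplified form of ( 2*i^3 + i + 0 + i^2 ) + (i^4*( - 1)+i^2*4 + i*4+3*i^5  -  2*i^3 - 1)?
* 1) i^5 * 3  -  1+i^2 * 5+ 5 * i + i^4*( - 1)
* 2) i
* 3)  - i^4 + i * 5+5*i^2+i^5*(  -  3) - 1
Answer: 1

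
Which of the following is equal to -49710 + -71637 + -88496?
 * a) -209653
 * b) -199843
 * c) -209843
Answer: c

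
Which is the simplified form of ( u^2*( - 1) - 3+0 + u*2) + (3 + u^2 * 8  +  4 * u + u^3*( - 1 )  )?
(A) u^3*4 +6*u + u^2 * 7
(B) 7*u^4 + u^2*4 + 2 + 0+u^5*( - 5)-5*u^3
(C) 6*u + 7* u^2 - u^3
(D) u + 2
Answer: C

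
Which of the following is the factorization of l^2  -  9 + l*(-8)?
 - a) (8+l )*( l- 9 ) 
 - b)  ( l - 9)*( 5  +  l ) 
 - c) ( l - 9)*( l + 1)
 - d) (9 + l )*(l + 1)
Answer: c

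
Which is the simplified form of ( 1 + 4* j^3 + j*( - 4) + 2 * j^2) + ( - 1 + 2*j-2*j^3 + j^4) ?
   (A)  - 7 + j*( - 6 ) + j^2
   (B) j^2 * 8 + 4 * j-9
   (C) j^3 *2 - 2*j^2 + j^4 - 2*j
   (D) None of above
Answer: D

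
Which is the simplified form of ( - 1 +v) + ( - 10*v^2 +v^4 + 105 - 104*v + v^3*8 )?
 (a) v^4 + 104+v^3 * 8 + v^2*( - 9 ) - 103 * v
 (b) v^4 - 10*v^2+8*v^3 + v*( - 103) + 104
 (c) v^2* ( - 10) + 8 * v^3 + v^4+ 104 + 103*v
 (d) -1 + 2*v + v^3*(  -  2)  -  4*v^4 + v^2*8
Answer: b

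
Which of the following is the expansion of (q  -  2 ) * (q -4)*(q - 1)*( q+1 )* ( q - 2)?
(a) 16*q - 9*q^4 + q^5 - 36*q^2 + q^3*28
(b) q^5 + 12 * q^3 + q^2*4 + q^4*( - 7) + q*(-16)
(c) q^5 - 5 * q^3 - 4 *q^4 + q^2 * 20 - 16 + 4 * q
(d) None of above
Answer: d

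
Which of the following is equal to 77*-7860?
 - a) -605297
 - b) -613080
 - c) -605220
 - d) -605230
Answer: c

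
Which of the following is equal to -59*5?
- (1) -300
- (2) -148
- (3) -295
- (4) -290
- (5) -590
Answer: 3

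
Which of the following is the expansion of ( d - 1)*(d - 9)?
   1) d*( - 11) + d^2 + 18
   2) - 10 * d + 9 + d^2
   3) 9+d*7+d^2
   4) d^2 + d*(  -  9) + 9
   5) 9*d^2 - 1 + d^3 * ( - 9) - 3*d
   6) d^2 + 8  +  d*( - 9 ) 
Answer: 2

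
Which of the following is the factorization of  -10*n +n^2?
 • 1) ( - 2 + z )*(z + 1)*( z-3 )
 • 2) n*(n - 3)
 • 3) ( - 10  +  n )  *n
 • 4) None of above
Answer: 3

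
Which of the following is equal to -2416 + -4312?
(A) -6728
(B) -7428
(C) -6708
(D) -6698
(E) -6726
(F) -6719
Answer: A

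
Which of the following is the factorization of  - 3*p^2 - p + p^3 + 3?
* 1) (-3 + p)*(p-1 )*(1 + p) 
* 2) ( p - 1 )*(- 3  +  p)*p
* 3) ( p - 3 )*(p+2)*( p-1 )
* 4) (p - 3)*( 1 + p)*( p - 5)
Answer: 1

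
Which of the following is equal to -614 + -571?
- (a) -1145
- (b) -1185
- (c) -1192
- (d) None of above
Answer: b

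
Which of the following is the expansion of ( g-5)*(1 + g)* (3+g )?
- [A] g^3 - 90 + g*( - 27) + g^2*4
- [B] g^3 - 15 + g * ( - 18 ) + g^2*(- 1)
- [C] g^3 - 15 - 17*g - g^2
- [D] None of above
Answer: C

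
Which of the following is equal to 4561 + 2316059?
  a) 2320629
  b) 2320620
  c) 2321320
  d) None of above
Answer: b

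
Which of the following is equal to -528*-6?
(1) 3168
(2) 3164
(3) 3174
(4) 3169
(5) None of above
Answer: 1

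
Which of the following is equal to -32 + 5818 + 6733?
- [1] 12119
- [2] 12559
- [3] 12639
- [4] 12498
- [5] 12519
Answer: 5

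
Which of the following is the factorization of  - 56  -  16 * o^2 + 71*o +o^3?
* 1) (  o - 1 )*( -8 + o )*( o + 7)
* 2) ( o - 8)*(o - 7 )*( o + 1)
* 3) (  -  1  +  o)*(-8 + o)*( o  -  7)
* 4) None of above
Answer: 3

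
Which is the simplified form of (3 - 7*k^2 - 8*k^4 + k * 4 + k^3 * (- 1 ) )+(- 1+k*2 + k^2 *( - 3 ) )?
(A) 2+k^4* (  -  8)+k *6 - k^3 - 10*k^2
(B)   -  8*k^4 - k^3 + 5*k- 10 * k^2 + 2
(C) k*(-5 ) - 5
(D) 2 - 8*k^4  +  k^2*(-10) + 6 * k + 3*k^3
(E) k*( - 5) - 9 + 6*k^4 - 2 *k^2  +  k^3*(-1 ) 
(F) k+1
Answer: A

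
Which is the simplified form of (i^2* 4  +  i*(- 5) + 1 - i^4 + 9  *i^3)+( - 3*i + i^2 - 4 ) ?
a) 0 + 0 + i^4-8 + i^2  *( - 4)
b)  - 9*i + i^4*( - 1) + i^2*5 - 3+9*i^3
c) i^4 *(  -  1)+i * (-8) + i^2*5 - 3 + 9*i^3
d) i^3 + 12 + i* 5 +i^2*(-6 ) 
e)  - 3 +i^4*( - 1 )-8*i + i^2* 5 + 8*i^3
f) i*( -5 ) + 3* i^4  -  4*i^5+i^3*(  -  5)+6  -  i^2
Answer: c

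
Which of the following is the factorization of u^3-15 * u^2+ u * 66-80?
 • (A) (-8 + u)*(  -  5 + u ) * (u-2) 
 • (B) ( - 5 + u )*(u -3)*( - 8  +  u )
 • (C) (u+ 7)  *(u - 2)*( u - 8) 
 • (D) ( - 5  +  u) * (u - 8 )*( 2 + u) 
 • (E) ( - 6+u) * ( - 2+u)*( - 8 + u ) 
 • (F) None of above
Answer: A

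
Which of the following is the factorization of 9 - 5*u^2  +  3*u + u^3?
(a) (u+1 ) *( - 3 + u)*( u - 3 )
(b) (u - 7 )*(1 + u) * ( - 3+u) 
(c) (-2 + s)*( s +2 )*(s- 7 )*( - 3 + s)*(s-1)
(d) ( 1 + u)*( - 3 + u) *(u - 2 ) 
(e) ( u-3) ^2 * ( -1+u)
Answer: a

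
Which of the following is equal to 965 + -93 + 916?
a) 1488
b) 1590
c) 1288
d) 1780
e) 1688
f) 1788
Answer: f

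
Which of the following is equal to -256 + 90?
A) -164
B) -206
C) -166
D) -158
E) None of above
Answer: C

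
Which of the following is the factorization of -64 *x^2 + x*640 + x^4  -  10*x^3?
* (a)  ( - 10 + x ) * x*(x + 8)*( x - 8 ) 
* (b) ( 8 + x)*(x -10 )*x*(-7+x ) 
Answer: a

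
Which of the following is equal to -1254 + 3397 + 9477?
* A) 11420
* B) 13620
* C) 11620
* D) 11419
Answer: C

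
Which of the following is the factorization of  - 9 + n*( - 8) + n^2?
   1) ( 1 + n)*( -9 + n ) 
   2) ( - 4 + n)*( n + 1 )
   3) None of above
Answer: 1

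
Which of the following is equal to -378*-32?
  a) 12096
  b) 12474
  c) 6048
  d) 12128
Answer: a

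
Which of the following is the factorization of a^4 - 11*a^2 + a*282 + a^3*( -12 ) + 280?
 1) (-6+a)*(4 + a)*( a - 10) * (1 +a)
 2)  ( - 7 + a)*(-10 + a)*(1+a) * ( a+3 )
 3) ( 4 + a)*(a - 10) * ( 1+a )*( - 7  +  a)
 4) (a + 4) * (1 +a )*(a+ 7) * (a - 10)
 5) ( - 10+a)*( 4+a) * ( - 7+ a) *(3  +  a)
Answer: 3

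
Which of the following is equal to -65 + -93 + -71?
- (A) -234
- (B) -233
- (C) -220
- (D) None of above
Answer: D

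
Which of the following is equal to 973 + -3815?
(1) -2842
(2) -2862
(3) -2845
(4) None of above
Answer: 1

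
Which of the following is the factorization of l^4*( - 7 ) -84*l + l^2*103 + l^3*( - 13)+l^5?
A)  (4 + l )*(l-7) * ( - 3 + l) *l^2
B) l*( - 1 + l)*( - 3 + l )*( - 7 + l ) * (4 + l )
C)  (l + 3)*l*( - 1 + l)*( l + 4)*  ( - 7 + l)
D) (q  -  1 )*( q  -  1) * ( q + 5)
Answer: B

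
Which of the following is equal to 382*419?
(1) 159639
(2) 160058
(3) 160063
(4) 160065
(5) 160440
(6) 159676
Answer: 2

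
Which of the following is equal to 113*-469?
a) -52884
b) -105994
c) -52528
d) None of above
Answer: d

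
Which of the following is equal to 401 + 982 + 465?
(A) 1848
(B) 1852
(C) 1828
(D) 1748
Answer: A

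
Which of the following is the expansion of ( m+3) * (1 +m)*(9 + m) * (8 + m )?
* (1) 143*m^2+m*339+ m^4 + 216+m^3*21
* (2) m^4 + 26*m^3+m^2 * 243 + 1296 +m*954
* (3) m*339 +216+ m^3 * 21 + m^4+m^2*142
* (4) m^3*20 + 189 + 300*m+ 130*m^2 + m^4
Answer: 1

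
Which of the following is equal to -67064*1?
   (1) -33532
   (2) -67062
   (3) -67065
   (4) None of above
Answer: 4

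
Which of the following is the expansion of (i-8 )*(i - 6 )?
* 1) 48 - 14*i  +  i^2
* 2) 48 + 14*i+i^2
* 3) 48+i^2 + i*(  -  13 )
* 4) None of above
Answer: 1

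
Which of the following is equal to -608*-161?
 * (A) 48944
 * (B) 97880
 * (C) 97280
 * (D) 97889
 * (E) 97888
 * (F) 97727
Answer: E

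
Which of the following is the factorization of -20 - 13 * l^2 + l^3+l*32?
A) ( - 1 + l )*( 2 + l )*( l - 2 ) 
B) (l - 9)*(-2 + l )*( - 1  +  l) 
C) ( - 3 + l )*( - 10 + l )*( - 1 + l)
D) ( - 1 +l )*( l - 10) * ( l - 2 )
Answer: D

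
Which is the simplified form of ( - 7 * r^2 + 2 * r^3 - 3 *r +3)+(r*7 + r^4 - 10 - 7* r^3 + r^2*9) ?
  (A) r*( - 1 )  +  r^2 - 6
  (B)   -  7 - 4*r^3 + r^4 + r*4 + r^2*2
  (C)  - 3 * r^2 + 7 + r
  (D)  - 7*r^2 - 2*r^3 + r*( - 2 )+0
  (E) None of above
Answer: E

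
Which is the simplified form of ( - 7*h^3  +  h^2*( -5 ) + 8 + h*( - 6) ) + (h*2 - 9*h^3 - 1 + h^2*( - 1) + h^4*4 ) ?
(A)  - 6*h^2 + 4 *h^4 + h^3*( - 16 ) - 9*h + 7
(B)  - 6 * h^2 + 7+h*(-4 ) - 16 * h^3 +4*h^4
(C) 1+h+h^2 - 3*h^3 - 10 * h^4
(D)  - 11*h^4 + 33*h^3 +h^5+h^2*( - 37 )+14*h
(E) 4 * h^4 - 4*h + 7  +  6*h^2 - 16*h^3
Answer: B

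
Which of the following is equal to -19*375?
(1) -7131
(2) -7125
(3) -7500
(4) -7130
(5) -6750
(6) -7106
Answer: 2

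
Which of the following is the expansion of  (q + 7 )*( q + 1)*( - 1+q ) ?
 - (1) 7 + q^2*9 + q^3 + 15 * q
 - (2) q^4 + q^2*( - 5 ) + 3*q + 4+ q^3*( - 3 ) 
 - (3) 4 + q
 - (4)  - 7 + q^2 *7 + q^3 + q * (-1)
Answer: 4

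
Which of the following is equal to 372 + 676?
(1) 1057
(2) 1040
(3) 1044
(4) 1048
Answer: 4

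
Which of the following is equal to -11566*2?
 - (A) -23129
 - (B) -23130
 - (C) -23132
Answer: C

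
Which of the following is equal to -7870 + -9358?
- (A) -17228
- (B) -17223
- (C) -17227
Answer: A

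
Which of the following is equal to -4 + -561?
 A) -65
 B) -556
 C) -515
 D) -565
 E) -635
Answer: D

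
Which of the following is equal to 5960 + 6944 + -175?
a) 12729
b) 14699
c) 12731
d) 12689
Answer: a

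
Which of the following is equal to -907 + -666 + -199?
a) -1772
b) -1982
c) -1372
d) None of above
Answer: a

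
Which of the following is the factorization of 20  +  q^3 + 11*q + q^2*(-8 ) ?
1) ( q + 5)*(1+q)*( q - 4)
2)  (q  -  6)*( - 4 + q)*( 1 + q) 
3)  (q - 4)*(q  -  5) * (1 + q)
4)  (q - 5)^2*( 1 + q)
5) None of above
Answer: 3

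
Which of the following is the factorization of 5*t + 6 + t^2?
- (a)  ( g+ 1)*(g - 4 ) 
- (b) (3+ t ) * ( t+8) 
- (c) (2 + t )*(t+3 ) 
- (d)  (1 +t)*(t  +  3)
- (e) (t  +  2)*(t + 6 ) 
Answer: c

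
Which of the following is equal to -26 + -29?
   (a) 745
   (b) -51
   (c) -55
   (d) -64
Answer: c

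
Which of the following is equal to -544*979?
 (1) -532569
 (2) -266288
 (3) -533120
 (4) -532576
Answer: 4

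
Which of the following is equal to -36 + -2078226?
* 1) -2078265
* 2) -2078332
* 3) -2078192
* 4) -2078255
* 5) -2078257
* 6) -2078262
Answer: 6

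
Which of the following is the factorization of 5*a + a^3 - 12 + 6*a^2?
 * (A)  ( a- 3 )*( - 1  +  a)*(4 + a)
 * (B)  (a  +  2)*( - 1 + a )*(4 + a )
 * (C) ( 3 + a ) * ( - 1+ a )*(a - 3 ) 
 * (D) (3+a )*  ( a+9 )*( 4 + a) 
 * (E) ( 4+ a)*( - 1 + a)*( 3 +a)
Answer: E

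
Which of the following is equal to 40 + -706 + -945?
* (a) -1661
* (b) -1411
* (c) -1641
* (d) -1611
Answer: d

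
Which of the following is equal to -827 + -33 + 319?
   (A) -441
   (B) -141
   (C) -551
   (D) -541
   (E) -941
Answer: D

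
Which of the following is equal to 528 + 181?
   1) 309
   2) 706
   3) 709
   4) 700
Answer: 3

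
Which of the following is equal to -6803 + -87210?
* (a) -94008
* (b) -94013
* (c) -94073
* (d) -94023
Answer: b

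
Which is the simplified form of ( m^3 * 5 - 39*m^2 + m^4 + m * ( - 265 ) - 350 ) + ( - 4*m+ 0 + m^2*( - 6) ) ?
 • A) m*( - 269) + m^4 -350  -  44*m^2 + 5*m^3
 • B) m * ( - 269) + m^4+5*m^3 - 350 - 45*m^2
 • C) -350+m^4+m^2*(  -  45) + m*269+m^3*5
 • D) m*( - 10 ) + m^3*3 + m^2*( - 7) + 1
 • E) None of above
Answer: B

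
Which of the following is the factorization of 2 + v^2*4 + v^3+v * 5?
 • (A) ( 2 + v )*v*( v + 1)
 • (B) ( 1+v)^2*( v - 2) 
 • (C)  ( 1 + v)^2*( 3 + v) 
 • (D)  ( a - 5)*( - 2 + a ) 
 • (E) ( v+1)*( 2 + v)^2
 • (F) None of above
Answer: F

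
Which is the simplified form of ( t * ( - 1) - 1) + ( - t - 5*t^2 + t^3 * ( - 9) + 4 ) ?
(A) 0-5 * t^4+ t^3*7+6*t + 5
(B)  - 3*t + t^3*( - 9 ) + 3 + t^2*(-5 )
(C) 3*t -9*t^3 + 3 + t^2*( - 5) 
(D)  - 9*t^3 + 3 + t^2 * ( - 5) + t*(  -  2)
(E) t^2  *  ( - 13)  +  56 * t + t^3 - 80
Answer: D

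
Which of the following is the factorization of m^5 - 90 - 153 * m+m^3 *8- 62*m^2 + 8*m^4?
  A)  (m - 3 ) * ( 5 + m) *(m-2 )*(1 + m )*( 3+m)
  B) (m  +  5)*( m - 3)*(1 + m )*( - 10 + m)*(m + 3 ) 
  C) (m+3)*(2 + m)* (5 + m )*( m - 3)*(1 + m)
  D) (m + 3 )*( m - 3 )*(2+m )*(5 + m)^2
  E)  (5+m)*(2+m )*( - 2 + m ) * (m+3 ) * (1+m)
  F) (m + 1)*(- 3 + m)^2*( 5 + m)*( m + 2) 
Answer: C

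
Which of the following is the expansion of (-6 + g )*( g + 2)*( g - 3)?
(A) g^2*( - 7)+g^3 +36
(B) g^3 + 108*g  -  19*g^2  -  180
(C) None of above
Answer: A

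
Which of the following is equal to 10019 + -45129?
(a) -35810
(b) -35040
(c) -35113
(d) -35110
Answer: d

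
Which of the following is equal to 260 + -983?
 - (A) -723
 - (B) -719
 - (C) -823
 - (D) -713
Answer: A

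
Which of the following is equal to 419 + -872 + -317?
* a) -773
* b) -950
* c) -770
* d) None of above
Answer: c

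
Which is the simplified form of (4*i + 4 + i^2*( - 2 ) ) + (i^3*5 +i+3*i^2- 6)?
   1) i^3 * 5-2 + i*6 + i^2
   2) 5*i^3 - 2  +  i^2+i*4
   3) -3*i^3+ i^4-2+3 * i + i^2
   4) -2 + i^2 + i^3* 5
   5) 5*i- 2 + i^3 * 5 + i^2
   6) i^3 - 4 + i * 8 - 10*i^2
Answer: 5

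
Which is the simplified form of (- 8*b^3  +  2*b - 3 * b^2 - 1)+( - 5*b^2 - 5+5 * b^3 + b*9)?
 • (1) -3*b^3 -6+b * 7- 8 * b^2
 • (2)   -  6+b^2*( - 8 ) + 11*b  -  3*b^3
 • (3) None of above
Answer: 2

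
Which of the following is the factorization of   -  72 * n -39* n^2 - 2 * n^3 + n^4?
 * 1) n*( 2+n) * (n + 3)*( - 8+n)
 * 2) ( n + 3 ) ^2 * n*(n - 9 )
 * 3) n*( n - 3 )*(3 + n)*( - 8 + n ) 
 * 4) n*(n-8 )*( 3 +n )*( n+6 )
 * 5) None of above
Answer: 5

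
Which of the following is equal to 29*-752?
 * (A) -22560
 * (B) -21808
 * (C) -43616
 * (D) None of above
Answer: B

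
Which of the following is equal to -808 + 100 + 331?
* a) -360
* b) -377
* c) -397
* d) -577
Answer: b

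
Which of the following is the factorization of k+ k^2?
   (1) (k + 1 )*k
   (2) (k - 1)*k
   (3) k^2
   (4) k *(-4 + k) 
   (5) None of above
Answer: 1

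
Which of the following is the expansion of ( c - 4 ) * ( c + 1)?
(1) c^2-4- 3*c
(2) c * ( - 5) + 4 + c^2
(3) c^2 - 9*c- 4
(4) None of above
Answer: 1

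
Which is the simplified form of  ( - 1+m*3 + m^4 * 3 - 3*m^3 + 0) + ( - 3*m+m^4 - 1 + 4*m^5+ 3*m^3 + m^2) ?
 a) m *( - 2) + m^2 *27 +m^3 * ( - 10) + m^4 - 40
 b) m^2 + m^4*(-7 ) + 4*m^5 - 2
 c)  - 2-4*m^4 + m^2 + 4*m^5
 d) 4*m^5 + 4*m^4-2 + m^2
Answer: d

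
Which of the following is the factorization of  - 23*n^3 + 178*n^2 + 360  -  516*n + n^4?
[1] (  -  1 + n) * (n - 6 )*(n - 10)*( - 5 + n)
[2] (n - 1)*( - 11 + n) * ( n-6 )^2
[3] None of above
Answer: 3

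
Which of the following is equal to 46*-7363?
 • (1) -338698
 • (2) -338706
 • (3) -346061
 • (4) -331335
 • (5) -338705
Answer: 1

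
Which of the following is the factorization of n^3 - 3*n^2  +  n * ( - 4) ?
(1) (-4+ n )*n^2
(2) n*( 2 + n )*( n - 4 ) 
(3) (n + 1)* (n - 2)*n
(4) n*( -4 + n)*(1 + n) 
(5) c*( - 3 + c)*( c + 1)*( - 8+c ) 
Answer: 4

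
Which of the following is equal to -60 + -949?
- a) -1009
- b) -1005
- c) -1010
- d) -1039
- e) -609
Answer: a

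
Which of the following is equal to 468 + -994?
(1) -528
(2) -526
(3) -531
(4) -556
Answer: 2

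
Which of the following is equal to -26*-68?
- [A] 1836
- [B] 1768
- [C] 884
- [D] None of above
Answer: B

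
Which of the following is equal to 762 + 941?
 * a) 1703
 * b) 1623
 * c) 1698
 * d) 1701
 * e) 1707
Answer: a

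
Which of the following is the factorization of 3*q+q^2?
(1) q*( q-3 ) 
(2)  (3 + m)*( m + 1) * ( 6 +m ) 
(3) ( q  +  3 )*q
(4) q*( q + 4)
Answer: 3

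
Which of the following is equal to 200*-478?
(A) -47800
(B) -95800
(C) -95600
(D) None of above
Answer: C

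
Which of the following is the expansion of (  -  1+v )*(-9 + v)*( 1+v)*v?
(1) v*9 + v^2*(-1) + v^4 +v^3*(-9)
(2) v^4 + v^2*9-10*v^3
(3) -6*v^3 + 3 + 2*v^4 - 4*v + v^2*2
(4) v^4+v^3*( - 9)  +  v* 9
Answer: 1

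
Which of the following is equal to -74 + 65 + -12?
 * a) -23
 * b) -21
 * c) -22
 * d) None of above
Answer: b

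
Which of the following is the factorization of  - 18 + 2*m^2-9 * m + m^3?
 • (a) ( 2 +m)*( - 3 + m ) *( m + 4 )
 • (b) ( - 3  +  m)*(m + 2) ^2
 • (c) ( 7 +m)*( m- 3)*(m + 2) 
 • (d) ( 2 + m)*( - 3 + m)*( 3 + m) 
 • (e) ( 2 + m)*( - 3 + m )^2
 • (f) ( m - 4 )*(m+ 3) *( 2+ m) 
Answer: d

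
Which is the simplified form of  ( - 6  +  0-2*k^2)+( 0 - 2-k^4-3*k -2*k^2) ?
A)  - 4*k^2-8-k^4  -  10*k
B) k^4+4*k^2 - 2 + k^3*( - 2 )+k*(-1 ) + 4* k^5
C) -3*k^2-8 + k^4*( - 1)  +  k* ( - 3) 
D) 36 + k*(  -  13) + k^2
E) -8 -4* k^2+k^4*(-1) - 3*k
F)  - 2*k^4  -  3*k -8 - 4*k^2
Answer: E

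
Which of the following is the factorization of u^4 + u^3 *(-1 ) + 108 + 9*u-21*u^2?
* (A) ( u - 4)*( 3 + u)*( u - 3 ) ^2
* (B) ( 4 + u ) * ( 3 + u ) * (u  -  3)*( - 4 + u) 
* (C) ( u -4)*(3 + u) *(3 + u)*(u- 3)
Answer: C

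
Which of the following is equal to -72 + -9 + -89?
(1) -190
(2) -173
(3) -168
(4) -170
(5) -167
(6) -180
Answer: 4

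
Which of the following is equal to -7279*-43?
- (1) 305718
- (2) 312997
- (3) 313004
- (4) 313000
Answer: 2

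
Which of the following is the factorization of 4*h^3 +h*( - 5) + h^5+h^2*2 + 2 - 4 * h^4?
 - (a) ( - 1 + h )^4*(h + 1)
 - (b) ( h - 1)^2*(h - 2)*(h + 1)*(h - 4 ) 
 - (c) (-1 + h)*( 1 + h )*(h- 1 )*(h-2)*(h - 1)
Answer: c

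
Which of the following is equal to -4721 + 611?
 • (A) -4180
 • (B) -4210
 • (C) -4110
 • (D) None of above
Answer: C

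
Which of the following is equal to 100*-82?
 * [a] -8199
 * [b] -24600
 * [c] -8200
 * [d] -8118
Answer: c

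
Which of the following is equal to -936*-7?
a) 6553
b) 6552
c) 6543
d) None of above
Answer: b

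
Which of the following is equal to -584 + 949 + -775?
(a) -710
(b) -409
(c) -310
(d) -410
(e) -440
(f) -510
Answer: d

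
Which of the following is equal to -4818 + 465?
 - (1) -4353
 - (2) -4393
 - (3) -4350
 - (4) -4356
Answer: 1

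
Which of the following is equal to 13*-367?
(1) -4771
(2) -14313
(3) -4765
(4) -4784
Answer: 1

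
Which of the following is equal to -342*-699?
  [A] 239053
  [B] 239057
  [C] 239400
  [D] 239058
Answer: D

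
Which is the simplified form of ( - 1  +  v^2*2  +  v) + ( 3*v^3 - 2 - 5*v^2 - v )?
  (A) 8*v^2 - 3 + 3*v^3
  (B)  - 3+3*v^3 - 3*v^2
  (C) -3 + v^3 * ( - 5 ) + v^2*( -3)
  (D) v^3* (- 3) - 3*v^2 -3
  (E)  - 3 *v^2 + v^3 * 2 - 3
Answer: B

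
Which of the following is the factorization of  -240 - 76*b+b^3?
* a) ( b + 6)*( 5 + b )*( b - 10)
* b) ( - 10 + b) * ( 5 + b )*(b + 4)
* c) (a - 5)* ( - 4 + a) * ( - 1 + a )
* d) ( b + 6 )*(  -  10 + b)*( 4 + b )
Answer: d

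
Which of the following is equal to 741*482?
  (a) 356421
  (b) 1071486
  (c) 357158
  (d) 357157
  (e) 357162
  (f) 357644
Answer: e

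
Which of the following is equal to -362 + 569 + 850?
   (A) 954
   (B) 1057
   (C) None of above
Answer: B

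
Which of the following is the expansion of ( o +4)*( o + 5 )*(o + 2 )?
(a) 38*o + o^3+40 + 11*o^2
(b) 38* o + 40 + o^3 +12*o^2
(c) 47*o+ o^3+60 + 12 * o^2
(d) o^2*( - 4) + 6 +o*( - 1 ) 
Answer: a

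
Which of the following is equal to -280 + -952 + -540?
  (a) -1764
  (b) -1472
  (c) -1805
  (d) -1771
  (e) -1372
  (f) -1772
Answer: f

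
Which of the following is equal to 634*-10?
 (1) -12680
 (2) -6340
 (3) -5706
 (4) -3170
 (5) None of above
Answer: 2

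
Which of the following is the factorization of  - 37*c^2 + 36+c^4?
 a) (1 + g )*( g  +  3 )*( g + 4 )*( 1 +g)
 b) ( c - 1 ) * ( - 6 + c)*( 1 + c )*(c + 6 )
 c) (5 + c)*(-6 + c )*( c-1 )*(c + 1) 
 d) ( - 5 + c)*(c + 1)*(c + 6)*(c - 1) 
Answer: b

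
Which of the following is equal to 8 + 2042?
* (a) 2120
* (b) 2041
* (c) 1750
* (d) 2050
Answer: d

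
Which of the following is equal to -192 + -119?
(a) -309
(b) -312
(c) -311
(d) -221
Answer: c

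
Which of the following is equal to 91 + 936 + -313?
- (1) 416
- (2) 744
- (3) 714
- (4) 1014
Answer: 3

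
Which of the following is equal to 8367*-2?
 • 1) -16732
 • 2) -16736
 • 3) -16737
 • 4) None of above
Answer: 4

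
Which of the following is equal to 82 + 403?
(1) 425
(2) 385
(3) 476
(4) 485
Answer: 4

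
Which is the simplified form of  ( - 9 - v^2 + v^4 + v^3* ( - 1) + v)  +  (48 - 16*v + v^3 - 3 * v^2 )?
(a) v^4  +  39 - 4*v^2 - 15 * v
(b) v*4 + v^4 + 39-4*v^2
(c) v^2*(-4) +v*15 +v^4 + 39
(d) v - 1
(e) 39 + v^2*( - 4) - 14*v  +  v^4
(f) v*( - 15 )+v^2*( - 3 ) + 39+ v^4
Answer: a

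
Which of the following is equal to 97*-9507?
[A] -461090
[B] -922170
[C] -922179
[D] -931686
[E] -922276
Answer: C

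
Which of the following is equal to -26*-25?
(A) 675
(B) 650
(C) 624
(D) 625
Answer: B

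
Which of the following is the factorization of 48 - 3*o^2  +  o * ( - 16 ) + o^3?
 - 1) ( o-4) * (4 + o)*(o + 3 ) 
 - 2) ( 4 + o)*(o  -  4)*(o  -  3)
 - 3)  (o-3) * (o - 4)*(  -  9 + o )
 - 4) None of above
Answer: 2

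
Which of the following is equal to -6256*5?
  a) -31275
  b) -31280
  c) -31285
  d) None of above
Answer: b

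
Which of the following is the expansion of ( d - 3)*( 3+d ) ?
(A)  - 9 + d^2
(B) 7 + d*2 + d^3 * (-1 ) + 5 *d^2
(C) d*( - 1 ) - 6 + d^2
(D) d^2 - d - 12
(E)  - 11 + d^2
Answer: A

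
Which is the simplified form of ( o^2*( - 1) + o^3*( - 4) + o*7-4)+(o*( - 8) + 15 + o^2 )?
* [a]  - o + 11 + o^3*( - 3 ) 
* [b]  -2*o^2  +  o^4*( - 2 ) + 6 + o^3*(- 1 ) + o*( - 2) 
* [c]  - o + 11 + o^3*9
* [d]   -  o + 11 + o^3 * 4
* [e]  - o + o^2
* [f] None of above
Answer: f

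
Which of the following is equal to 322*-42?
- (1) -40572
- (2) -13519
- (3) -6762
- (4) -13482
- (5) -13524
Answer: 5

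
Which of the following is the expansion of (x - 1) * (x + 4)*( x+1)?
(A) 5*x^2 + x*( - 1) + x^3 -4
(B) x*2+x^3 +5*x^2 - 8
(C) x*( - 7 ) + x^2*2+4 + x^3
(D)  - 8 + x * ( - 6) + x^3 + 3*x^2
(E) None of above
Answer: E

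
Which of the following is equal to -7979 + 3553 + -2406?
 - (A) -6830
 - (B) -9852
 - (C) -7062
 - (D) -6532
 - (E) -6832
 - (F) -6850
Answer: E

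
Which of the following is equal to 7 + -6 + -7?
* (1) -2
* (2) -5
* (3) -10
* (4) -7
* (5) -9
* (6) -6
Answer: 6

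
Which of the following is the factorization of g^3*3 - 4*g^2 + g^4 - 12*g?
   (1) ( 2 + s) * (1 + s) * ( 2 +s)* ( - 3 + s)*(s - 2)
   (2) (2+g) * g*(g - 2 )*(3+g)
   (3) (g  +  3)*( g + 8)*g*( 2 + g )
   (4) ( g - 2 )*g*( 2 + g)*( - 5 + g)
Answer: 2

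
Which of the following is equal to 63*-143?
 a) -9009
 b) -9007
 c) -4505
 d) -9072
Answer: a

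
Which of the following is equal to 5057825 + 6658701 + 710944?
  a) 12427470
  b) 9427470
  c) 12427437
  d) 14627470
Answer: a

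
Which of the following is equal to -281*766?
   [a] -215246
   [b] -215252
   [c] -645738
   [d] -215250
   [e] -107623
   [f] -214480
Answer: a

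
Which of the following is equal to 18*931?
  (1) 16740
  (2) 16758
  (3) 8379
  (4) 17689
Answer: 2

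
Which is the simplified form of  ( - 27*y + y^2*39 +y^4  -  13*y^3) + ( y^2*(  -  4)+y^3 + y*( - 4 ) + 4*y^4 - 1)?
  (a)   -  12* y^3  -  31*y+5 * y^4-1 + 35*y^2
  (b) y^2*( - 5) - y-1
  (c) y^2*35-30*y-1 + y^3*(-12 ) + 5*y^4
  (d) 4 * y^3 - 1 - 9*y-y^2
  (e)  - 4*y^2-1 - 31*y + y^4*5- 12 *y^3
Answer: a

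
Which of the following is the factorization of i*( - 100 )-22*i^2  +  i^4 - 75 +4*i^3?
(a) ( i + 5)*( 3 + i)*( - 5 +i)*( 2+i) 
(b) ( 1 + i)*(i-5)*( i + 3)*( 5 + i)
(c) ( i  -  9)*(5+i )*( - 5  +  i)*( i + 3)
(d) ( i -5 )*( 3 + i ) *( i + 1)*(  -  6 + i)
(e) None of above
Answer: b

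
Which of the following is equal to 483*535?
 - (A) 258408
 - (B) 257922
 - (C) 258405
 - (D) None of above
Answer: C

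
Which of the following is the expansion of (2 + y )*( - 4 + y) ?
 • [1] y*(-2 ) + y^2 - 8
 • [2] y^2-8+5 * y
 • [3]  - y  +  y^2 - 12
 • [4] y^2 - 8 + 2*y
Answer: 1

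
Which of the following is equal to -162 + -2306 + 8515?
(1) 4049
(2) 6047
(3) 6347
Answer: 2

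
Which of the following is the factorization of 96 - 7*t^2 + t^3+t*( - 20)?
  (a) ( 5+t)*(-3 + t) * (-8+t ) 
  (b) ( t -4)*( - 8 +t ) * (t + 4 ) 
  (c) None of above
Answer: c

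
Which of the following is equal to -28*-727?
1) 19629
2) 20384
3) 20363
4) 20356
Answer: 4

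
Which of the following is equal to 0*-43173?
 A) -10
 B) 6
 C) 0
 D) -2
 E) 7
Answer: C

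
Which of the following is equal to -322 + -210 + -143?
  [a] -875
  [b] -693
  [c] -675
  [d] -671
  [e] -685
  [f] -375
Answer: c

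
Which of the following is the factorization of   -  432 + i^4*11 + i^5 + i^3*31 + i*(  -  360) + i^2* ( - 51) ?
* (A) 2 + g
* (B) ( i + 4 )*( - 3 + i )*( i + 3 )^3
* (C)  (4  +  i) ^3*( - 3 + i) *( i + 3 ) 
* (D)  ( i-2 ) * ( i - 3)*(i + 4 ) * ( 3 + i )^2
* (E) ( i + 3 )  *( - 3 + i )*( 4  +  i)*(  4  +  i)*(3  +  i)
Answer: E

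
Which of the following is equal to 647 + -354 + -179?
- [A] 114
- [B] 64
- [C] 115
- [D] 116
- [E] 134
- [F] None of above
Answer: A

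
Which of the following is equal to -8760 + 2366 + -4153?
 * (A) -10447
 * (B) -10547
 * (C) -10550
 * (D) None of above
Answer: B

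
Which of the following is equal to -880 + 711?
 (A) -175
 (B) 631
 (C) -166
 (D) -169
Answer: D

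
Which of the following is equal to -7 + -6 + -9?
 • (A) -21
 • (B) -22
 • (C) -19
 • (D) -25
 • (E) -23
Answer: B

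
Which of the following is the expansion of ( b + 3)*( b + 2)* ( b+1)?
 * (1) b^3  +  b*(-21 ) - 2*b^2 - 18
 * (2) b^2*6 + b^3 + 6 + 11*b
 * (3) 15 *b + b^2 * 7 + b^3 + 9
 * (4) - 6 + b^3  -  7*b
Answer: 2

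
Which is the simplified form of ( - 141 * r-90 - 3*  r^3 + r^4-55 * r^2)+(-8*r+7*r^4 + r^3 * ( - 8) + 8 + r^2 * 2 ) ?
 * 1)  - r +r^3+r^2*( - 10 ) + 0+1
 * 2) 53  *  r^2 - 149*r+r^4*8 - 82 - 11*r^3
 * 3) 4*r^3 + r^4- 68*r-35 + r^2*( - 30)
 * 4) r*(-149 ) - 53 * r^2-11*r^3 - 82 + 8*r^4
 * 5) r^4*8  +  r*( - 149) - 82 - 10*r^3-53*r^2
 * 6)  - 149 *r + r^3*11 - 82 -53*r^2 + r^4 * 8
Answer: 4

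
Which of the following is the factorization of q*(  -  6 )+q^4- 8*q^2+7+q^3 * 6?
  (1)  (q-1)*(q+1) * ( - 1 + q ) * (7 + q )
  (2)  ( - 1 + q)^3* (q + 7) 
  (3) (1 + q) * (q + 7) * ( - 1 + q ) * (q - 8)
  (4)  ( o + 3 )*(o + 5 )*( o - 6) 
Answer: 1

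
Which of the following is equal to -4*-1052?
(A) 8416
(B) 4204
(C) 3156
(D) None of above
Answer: D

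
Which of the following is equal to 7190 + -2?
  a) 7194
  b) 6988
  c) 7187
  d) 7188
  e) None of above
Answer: d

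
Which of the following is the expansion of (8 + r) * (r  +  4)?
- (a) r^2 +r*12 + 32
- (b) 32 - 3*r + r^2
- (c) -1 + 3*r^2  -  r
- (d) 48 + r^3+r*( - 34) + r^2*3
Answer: a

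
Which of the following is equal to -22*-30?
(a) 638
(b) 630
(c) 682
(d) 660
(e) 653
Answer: d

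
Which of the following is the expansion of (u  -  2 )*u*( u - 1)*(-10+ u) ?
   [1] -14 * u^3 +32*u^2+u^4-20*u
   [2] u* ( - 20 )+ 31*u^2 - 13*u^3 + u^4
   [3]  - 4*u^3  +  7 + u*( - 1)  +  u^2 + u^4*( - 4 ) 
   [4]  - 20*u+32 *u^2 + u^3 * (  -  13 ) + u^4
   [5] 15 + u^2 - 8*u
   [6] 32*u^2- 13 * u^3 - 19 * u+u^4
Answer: 4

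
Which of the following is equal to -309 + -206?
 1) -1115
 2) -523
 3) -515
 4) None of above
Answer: 3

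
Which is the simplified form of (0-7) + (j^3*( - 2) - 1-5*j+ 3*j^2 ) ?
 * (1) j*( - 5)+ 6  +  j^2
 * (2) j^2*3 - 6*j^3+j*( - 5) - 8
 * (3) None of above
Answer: 3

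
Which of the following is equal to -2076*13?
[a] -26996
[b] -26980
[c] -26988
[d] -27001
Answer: c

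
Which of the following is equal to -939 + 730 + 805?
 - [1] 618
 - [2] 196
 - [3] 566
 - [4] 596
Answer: 4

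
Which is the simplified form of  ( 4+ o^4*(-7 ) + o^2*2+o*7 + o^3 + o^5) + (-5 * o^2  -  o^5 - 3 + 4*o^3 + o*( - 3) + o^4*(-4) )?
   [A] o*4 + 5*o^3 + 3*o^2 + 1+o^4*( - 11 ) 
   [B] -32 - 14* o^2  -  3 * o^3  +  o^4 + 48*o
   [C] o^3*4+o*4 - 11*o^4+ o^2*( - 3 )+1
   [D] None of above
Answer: D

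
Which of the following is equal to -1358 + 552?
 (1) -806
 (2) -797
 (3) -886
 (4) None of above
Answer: 1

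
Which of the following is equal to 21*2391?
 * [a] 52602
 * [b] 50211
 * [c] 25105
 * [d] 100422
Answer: b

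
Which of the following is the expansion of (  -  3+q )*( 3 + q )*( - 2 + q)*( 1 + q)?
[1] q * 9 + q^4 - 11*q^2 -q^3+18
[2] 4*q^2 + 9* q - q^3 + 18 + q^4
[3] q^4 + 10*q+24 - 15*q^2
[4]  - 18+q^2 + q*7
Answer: 1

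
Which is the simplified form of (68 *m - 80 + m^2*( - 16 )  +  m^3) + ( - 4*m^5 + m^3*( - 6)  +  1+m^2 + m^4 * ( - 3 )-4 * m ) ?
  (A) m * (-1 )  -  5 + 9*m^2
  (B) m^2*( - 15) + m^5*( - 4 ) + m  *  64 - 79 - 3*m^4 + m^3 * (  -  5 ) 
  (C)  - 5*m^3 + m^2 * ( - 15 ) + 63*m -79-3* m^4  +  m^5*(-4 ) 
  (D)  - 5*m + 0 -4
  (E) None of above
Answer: B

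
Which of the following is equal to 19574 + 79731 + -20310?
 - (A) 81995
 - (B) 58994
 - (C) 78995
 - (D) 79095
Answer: C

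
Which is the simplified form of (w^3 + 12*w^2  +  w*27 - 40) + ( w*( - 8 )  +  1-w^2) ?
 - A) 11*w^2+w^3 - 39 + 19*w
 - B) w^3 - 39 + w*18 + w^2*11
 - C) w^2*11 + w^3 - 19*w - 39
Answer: A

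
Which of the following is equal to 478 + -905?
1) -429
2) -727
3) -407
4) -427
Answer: 4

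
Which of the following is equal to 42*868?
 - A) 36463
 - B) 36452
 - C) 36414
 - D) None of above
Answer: D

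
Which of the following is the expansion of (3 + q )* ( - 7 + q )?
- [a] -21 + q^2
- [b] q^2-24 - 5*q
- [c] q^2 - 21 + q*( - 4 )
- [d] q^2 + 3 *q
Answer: c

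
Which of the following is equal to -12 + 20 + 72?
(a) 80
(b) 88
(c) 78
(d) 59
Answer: a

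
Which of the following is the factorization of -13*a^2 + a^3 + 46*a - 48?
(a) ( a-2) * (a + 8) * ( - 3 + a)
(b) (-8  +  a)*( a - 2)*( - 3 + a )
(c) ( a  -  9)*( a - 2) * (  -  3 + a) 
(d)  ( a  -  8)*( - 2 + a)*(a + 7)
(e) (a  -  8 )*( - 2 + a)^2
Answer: b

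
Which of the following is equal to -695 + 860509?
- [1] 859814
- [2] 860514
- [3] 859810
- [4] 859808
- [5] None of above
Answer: 1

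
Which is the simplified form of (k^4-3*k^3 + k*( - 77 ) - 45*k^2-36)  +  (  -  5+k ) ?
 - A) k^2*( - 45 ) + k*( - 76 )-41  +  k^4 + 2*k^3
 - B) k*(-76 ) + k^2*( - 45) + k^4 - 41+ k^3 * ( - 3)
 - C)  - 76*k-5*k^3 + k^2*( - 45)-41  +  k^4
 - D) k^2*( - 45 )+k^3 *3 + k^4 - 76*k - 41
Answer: B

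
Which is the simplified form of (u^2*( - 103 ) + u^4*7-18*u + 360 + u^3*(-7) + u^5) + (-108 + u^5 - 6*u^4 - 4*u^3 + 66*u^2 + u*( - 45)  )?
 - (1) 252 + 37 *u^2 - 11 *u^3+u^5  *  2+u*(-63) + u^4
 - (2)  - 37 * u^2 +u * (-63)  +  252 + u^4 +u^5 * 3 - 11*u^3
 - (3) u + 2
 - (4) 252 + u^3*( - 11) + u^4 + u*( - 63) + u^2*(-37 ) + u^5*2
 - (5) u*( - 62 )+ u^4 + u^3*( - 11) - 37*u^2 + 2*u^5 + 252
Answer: 4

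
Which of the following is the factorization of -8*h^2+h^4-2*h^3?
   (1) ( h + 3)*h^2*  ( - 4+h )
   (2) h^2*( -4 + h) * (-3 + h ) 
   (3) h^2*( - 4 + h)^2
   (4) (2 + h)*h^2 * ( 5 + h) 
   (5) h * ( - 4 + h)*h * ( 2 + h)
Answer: 5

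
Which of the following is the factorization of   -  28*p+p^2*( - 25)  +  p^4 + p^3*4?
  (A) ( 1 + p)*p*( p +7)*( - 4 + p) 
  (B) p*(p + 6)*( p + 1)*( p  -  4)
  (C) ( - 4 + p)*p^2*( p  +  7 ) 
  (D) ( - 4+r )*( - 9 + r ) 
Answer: A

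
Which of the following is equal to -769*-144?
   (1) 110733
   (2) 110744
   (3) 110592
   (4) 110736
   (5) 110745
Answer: 4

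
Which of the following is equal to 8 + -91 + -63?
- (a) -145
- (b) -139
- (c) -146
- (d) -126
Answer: c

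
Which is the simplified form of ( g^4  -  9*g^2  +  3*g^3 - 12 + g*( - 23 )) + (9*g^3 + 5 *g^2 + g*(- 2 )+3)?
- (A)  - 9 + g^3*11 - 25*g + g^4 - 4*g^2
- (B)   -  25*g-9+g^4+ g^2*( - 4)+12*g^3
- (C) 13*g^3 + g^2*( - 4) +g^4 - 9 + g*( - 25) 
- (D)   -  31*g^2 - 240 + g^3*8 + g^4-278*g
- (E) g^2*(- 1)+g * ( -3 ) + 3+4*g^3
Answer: B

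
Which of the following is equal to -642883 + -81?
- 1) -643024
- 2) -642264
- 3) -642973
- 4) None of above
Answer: 4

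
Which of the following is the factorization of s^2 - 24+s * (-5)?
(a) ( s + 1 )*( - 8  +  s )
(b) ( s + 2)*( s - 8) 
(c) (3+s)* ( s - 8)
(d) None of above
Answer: c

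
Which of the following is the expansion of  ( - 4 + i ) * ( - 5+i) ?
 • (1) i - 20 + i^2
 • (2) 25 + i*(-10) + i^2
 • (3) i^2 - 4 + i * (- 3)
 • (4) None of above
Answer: 4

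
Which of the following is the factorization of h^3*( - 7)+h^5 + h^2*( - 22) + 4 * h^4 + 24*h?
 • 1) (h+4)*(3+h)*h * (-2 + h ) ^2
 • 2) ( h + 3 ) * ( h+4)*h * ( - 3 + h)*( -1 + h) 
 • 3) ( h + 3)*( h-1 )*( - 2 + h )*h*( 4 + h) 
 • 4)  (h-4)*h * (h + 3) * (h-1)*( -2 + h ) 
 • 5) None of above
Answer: 3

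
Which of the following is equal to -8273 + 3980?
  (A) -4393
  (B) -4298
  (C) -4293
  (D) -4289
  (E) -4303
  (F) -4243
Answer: C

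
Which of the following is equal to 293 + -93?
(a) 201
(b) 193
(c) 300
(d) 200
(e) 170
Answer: d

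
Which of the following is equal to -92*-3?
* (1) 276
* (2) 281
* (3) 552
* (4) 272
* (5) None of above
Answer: 1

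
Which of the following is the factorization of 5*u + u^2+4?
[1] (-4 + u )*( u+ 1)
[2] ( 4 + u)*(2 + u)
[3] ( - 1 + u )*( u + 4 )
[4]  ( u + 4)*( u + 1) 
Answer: 4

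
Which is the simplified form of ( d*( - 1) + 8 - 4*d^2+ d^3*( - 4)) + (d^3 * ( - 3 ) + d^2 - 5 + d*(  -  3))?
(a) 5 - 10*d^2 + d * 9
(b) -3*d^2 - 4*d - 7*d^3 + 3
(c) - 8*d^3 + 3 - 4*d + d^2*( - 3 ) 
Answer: b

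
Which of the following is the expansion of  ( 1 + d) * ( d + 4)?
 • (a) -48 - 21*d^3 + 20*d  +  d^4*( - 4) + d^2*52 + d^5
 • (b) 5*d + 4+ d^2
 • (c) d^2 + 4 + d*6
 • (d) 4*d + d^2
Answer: b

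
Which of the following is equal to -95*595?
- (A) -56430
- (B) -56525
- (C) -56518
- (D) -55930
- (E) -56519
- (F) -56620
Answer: B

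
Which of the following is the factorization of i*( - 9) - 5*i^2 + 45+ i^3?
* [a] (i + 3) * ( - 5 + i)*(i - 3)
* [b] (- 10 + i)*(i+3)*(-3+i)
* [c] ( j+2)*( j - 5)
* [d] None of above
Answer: a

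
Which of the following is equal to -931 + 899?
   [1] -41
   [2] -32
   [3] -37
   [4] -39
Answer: 2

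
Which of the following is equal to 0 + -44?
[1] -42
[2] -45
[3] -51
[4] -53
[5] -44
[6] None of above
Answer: 5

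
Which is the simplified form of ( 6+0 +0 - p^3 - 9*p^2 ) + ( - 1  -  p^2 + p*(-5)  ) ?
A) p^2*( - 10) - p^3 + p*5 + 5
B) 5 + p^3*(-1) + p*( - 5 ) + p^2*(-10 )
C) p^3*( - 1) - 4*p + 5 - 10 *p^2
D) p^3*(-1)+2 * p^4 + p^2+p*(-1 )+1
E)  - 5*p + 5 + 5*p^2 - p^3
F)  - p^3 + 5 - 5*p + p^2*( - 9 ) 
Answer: B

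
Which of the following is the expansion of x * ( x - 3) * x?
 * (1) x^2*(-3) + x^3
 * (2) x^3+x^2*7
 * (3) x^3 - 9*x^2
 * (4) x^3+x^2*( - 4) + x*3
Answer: 1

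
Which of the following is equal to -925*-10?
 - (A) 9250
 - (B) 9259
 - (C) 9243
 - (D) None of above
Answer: A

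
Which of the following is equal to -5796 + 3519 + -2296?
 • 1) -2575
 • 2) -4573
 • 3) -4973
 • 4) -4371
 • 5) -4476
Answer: 2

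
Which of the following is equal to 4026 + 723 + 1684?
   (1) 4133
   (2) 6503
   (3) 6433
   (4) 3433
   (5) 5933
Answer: 3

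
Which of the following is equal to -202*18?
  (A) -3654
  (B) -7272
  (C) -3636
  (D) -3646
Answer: C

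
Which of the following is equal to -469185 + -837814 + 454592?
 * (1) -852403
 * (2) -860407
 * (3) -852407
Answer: 3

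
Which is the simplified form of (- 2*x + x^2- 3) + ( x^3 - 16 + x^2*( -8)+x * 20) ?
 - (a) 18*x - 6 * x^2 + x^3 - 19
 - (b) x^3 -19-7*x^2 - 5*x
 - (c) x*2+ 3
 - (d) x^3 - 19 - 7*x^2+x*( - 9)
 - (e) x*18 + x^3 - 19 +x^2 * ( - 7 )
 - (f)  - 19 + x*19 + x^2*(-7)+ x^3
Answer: e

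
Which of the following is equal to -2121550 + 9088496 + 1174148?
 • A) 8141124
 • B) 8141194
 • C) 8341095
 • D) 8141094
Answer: D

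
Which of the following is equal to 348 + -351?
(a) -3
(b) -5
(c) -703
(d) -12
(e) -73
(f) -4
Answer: a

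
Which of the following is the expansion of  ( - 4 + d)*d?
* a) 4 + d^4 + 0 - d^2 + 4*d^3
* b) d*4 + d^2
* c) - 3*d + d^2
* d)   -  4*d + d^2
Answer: d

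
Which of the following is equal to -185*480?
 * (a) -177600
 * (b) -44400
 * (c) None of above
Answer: c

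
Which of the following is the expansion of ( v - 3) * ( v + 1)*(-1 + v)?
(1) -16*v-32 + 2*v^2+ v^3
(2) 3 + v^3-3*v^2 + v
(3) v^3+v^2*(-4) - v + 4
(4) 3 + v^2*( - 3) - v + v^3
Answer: 4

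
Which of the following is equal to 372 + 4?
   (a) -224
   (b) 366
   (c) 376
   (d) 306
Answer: c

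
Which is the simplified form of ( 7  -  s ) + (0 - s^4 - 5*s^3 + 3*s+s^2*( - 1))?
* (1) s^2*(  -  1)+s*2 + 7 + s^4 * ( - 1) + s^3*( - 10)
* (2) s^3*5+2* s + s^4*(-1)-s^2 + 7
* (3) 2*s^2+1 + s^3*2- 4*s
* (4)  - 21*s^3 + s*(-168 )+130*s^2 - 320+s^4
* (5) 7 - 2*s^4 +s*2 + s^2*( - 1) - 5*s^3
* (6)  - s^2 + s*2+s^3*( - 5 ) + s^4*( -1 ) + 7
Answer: 6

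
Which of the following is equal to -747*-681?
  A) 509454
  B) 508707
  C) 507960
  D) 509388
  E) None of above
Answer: B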